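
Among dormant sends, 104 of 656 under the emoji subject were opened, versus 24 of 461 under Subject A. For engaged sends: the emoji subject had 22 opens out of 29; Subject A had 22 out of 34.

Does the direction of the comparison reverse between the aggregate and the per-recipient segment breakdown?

Dormant: the emoji subject 104/656 = 15.9%, Subject A 24/461 = 5.2% → the emoji subject
Engaged: the emoji subject 22/29 = 75.9%, Subject A 22/34 = 64.7% → the emoji subject
Overall: the emoji subject 126/685 = 18.4%, Subject A 46/495 = 9.3% → the emoji subject
The emoji subject wins overall and in every recipient group — no reversal.

No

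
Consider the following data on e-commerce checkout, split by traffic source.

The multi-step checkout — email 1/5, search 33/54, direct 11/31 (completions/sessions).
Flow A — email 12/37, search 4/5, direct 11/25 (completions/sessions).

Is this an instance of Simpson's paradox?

Email: the multi-step checkout 1/5 = 20.0%, Flow A 12/37 = 32.4% → Flow A
Search: the multi-step checkout 33/54 = 61.1%, Flow A 4/5 = 80.0% → Flow A
Direct: the multi-step checkout 11/31 = 35.5%, Flow A 11/25 = 44.0% → Flow A
Overall: the multi-step checkout 45/90 = 50.0%, Flow A 27/67 = 40.3% → the multi-step checkout
Flow A wins each traffic group but the multi-step checkout wins overall — the comparison reverses. Flow A's sessions skew toward email, which has a lower base rate.

Yes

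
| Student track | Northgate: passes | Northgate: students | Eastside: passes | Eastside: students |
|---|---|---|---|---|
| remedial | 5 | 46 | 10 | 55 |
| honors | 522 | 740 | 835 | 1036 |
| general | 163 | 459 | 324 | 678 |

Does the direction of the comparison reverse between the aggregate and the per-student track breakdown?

Remedial: Northgate 5/46 = 10.9%, Eastside 10/55 = 18.2% → Eastside
Honors: Northgate 522/740 = 70.5%, Eastside 835/1036 = 80.6% → Eastside
General: Northgate 163/459 = 35.5%, Eastside 324/678 = 47.8% → Eastside
Overall: Northgate 690/1245 = 55.4%, Eastside 1169/1769 = 66.1% → Eastside
Eastside wins overall and in every student group — no reversal.

No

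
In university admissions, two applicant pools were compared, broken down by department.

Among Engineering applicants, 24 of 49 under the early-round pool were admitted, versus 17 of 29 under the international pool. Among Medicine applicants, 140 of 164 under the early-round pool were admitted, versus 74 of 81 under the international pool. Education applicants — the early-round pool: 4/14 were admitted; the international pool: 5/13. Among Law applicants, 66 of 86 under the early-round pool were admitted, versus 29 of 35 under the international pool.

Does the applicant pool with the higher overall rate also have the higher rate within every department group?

Engineering: the early-round pool 24/49 = 49.0%, the international pool 17/29 = 58.6% → the international pool
Medicine: the early-round pool 140/164 = 85.4%, the international pool 74/81 = 91.4% → the international pool
Education: the early-round pool 4/14 = 28.6%, the international pool 5/13 = 38.5% → the international pool
Law: the early-round pool 66/86 = 76.7%, the international pool 29/35 = 82.9% → the international pool
Overall: the early-round pool 234/313 = 74.8%, the international pool 125/158 = 79.1% → the international pool
The international pool wins overall and in every department group — no reversal.

Yes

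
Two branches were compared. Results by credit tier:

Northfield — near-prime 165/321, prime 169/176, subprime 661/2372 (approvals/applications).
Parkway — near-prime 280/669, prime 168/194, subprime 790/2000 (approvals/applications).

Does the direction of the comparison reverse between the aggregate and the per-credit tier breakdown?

No

Near-prime: Northfield 165/321 = 51.4%, Parkway 280/669 = 41.9% → Northfield
Prime: Northfield 169/176 = 96.0%, Parkway 168/194 = 86.6% → Northfield
Subprime: Northfield 661/2372 = 27.9%, Parkway 790/2000 = 39.5% → Parkway
Overall: Northfield 995/2869 = 34.7%, Parkway 1238/2863 = 43.2% → Parkway
Neither sweeps: Northfield wins 2 of 3 groups, Parkway wins 1. Parkway wins overall but not every group — no Simpson reversal.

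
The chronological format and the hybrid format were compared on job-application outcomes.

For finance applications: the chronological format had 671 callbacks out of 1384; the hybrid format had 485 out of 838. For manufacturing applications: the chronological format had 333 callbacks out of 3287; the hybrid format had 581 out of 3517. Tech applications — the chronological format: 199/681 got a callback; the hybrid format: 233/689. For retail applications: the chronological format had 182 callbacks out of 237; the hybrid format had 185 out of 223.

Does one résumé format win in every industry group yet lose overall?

No

Finance: the chronological format 671/1384 = 48.5%, the hybrid format 485/838 = 57.9% → the hybrid format
Manufacturing: the chronological format 333/3287 = 10.1%, the hybrid format 581/3517 = 16.5% → the hybrid format
Tech: the chronological format 199/681 = 29.2%, the hybrid format 233/689 = 33.8% → the hybrid format
Retail: the chronological format 182/237 = 76.8%, the hybrid format 185/223 = 83.0% → the hybrid format
Overall: the chronological format 1385/5589 = 24.8%, the hybrid format 1484/5267 = 28.2% → the hybrid format
The hybrid format wins overall and in every industry group — no reversal.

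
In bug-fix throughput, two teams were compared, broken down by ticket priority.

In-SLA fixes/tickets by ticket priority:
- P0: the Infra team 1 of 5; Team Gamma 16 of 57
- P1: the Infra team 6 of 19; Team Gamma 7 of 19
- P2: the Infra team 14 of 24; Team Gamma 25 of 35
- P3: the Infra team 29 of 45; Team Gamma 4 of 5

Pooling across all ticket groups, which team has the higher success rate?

the Infra team

P0: the Infra team 1/5 = 20.0%, Team Gamma 16/57 = 28.1% → Team Gamma
P1: the Infra team 6/19 = 31.6%, Team Gamma 7/19 = 36.8% → Team Gamma
P2: the Infra team 14/24 = 58.3%, Team Gamma 25/35 = 71.4% → Team Gamma
P3: the Infra team 29/45 = 64.4%, Team Gamma 4/5 = 80.0% → Team Gamma
Overall: the Infra team 50/93 = 53.8%, Team Gamma 52/116 = 44.8% → the Infra team
(Team Gamma wins every ticket group but the Infra team wins overall — Team Gamma's tickets skew toward the low-rate P0 group.)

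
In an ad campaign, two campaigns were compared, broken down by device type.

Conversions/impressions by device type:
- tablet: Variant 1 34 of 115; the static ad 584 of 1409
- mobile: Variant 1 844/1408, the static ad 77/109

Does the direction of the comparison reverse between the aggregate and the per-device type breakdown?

Tablet: Variant 1 34/115 = 29.6%, the static ad 584/1409 = 41.4% → the static ad
Mobile: Variant 1 844/1408 = 59.9%, the static ad 77/109 = 70.6% → the static ad
Overall: Variant 1 878/1523 = 57.6%, the static ad 661/1518 = 43.5% → Variant 1
The static ad wins each device group but Variant 1 wins overall — the comparison reverses. The static ad's impressions skew toward tablet, which has a lower base rate.

Yes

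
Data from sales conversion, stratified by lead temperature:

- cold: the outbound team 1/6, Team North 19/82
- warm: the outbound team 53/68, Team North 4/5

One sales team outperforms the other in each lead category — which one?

Cold: the outbound team 1/6 = 16.7%, Team North 19/82 = 23.2% → Team North
Warm: the outbound team 53/68 = 77.9%, Team North 4/5 = 80.0% → Team North
Team North has the higher rate in both groups.

Team North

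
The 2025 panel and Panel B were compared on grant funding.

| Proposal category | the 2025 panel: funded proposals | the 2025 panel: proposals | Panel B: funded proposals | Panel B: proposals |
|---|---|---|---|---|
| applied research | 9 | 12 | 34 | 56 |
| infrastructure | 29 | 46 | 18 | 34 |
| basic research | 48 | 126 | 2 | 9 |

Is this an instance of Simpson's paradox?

Yes

Applied research: the 2025 panel 9/12 = 75.0%, Panel B 34/56 = 60.7% → the 2025 panel
Infrastructure: the 2025 panel 29/46 = 63.0%, Panel B 18/34 = 52.9% → the 2025 panel
Basic research: the 2025 panel 48/126 = 38.1%, Panel B 2/9 = 22.2% → the 2025 panel
Overall: the 2025 panel 86/184 = 46.7%, Panel B 54/99 = 54.5% → Panel B
The 2025 panel wins each proposal group but Panel B wins overall — the comparison reverses. The 2025 panel's proposals skew toward basic research, which has a lower base rate.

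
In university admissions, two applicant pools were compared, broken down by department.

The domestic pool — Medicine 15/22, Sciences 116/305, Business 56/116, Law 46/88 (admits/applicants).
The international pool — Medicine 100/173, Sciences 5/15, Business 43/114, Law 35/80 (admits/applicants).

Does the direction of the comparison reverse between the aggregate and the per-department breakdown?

Yes

Medicine: the domestic pool 15/22 = 68.2%, the international pool 100/173 = 57.8% → the domestic pool
Sciences: the domestic pool 116/305 = 38.0%, the international pool 5/15 = 33.3% → the domestic pool
Business: the domestic pool 56/116 = 48.3%, the international pool 43/114 = 37.7% → the domestic pool
Law: the domestic pool 46/88 = 52.3%, the international pool 35/80 = 43.8% → the domestic pool
Overall: the domestic pool 233/531 = 43.9%, the international pool 183/382 = 47.9% → the international pool
The domestic pool wins each department group but the international pool wins overall — the comparison reverses. The domestic pool's applicants skew toward Sciences, which has a lower base rate.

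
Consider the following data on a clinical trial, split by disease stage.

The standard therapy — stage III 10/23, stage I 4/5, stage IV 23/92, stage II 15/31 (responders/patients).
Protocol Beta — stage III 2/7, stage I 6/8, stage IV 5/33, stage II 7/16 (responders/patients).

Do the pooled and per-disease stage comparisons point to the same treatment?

Stage III: the standard therapy 10/23 = 43.5%, Protocol Beta 2/7 = 28.6% → the standard therapy
Stage I: the standard therapy 4/5 = 80.0%, Protocol Beta 6/8 = 75.0% → the standard therapy
Stage IV: the standard therapy 23/92 = 25.0%, Protocol Beta 5/33 = 15.2% → the standard therapy
Stage II: the standard therapy 15/31 = 48.4%, Protocol Beta 7/16 = 43.8% → the standard therapy
Overall: the standard therapy 52/151 = 34.4%, Protocol Beta 20/64 = 31.2% → the standard therapy
The standard therapy wins overall and in every disease group — no reversal.

Yes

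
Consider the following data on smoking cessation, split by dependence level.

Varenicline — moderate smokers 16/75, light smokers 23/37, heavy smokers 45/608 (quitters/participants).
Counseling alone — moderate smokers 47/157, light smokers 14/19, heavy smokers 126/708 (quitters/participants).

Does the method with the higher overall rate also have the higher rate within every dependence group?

Yes

Moderate smokers: varenicline 16/75 = 21.3%, counseling alone 47/157 = 29.9% → counseling alone
Light smokers: varenicline 23/37 = 62.2%, counseling alone 14/19 = 73.7% → counseling alone
Heavy smokers: varenicline 45/608 = 7.4%, counseling alone 126/708 = 17.8% → counseling alone
Overall: varenicline 84/720 = 11.7%, counseling alone 187/884 = 21.2% → counseling alone
Counseling alone wins overall and in every dependence group — no reversal.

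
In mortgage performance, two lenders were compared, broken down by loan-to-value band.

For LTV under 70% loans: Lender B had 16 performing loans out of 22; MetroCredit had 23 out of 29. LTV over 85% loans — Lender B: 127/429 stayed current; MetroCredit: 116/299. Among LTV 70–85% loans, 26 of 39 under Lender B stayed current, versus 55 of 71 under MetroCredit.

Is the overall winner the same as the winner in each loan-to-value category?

Yes

LTV under 70%: Lender B 16/22 = 72.7%, MetroCredit 23/29 = 79.3% → MetroCredit
LTV over 85%: Lender B 127/429 = 29.6%, MetroCredit 116/299 = 38.8% → MetroCredit
LTV 70–85%: Lender B 26/39 = 66.7%, MetroCredit 55/71 = 77.5% → MetroCredit
Overall: Lender B 169/490 = 34.5%, MetroCredit 194/399 = 48.6% → MetroCredit
MetroCredit wins overall and in every loan-to-value group — no reversal.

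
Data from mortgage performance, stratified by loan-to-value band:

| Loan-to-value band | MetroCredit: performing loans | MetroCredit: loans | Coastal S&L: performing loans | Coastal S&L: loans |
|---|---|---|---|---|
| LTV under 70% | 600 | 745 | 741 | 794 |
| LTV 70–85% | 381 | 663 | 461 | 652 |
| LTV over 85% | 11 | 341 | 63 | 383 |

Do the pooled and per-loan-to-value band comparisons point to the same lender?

Yes

LTV under 70%: MetroCredit 600/745 = 80.5%, Coastal S&L 741/794 = 93.3% → Coastal S&L
LTV 70–85%: MetroCredit 381/663 = 57.5%, Coastal S&L 461/652 = 70.7% → Coastal S&L
LTV over 85%: MetroCredit 11/341 = 3.2%, Coastal S&L 63/383 = 16.4% → Coastal S&L
Overall: MetroCredit 992/1749 = 56.7%, Coastal S&L 1265/1829 = 69.2% → Coastal S&L
Coastal S&L wins overall and in every loan-to-value group — no reversal.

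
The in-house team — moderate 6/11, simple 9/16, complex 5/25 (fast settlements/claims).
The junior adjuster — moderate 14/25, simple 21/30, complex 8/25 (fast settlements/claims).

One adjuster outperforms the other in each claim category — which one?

Moderate: the in-house team 6/11 = 54.5%, the junior adjuster 14/25 = 56.0% → the junior adjuster
Simple: the in-house team 9/16 = 56.2%, the junior adjuster 21/30 = 70.0% → the junior adjuster
Complex: the in-house team 5/25 = 20.0%, the junior adjuster 8/25 = 32.0% → the junior adjuster
The junior adjuster has the higher rate in all 3 groups.

the junior adjuster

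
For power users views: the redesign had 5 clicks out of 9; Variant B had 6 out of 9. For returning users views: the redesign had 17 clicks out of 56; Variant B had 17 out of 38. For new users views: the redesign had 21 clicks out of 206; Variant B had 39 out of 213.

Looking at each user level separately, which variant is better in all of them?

Variant B

Power users: the redesign 5/9 = 55.6%, Variant B 6/9 = 66.7% → Variant B
Returning users: the redesign 17/56 = 30.4%, Variant B 17/38 = 44.7% → Variant B
New users: the redesign 21/206 = 10.2%, Variant B 39/213 = 18.3% → Variant B
Variant B has the higher rate in all 3 groups.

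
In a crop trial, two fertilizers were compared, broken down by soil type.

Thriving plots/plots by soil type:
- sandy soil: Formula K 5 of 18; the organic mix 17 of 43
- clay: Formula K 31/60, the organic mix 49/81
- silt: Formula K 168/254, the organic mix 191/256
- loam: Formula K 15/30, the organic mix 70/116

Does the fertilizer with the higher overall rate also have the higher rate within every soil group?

Yes

Sandy soil: Formula K 5/18 = 27.8%, the organic mix 17/43 = 39.5% → the organic mix
Clay: Formula K 31/60 = 51.7%, the organic mix 49/81 = 60.5% → the organic mix
Silt: Formula K 168/254 = 66.1%, the organic mix 191/256 = 74.6% → the organic mix
Loam: Formula K 15/30 = 50.0%, the organic mix 70/116 = 60.3% → the organic mix
Overall: Formula K 219/362 = 60.5%, the organic mix 327/496 = 65.9% → the organic mix
The organic mix wins overall and in every soil group — no reversal.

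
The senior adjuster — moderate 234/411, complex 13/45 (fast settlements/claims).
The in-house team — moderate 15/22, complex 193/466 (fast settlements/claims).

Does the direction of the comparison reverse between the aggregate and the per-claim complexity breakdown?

Moderate: the senior adjuster 234/411 = 56.9%, the in-house team 15/22 = 68.2% → the in-house team
Complex: the senior adjuster 13/45 = 28.9%, the in-house team 193/466 = 41.4% → the in-house team
Overall: the senior adjuster 247/456 = 54.2%, the in-house team 208/488 = 42.6% → the senior adjuster
The in-house team wins each claim group but the senior adjuster wins overall — the comparison reverses. The in-house team's claims skew toward complex, which has a lower base rate.

Yes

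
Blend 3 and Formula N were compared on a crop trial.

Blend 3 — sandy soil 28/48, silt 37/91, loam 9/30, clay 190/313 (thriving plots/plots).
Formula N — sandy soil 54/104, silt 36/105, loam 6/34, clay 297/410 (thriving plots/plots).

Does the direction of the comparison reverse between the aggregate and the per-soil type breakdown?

No

Sandy soil: Blend 3 28/48 = 58.3%, Formula N 54/104 = 51.9% → Blend 3
Silt: Blend 3 37/91 = 40.7%, Formula N 36/105 = 34.3% → Blend 3
Loam: Blend 3 9/30 = 30.0%, Formula N 6/34 = 17.6% → Blend 3
Clay: Blend 3 190/313 = 60.7%, Formula N 297/410 = 72.4% → Formula N
Overall: Blend 3 264/482 = 54.8%, Formula N 393/653 = 60.2% → Formula N
Neither sweeps: Blend 3 wins 3 of 4 groups, Formula N wins 1. Formula N wins overall but not every group — no Simpson reversal.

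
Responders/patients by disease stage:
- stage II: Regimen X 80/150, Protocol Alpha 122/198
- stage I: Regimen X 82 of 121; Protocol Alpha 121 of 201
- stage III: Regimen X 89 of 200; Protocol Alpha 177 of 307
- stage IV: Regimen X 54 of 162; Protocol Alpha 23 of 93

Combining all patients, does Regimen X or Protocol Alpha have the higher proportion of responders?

Protocol Alpha

Stage II: Regimen X 80/150 = 53.3%, Protocol Alpha 122/198 = 61.6% → Protocol Alpha
Stage I: Regimen X 82/121 = 67.8%, Protocol Alpha 121/201 = 60.2% → Regimen X
Stage III: Regimen X 89/200 = 44.5%, Protocol Alpha 177/307 = 57.7% → Protocol Alpha
Stage IV: Regimen X 54/162 = 33.3%, Protocol Alpha 23/93 = 24.7% → Regimen X
Overall: Regimen X 305/633 = 48.2%, Protocol Alpha 443/799 = 55.4% → Protocol Alpha
(Neither sweeps every disease group, but Protocol Alpha has the higher pooled rate.)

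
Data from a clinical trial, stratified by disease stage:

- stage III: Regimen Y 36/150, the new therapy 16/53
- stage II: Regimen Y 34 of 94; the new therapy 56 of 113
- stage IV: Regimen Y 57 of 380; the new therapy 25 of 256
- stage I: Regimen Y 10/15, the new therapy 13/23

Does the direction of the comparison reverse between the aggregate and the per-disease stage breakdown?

No

Stage III: Regimen Y 36/150 = 24.0%, the new therapy 16/53 = 30.2% → the new therapy
Stage II: Regimen Y 34/94 = 36.2%, the new therapy 56/113 = 49.6% → the new therapy
Stage IV: Regimen Y 57/380 = 15.0%, the new therapy 25/256 = 9.8% → Regimen Y
Stage I: Regimen Y 10/15 = 66.7%, the new therapy 13/23 = 56.5% → Regimen Y
Overall: Regimen Y 137/639 = 21.4%, the new therapy 110/445 = 24.7% → the new therapy
Neither sweeps: Regimen Y wins 2 of 4 groups, the new therapy wins 2. The new therapy wins overall but not every group — no Simpson reversal.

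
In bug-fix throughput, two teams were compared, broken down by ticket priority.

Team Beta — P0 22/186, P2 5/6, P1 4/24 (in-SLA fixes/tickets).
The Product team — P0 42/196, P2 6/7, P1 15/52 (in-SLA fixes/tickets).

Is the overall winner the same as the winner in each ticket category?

P0: Team Beta 22/186 = 11.8%, the Product team 42/196 = 21.4% → the Product team
P2: Team Beta 5/6 = 83.3%, the Product team 6/7 = 85.7% → the Product team
P1: Team Beta 4/24 = 16.7%, the Product team 15/52 = 28.8% → the Product team
Overall: Team Beta 31/216 = 14.4%, the Product team 63/255 = 24.7% → the Product team
The Product team wins overall and in every ticket group — no reversal.

Yes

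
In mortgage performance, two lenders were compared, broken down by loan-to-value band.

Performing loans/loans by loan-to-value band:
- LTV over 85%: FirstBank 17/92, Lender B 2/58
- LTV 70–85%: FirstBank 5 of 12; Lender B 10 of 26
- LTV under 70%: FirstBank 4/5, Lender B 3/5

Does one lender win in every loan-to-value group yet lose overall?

LTV over 85%: FirstBank 17/92 = 18.5%, Lender B 2/58 = 3.4% → FirstBank
LTV 70–85%: FirstBank 5/12 = 41.7%, Lender B 10/26 = 38.5% → FirstBank
LTV under 70%: FirstBank 4/5 = 80.0%, Lender B 3/5 = 60.0% → FirstBank
Overall: FirstBank 26/109 = 23.9%, Lender B 15/89 = 16.9% → FirstBank
FirstBank wins overall and in every loan-to-value group — no reversal.

No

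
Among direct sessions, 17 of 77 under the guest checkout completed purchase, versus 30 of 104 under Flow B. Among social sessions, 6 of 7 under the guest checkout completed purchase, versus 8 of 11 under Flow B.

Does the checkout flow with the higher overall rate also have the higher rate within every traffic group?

No

Direct: the guest checkout 17/77 = 22.1%, Flow B 30/104 = 28.8% → Flow B
Social: the guest checkout 6/7 = 85.7%, Flow B 8/11 = 72.7% → the guest checkout
Overall: the guest checkout 23/84 = 27.4%, Flow B 38/115 = 33.0% → Flow B
Neither sweeps: the guest checkout wins 1 of 2 groups, Flow B wins 1. Flow B wins overall but not every group — no Simpson reversal.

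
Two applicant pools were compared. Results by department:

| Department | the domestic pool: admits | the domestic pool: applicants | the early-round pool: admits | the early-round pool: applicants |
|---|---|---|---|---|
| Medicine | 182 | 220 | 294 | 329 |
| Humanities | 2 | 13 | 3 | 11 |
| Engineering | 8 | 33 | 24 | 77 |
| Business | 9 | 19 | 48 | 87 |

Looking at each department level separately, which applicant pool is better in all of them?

the early-round pool

Medicine: the domestic pool 182/220 = 82.7%, the early-round pool 294/329 = 89.4% → the early-round pool
Humanities: the domestic pool 2/13 = 15.4%, the early-round pool 3/11 = 27.3% → the early-round pool
Engineering: the domestic pool 8/33 = 24.2%, the early-round pool 24/77 = 31.2% → the early-round pool
Business: the domestic pool 9/19 = 47.4%, the early-round pool 48/87 = 55.2% → the early-round pool
The early-round pool has the higher rate in all 4 groups.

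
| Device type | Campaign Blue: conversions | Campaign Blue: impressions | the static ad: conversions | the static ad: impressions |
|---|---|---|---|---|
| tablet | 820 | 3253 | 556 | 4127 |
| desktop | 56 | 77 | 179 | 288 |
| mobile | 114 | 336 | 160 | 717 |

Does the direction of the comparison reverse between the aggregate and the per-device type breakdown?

Tablet: Campaign Blue 820/3253 = 25.2%, the static ad 556/4127 = 13.5% → Campaign Blue
Desktop: Campaign Blue 56/77 = 72.7%, the static ad 179/288 = 62.2% → Campaign Blue
Mobile: Campaign Blue 114/336 = 33.9%, the static ad 160/717 = 22.3% → Campaign Blue
Overall: Campaign Blue 990/3666 = 27.0%, the static ad 895/5132 = 17.4% → Campaign Blue
Campaign Blue wins overall and in every device group — no reversal.

No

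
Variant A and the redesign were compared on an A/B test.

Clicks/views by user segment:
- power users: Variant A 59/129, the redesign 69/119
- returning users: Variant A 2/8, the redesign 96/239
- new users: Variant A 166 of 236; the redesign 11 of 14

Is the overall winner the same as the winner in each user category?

No

Power users: Variant A 59/129 = 45.7%, the redesign 69/119 = 58.0% → the redesign
Returning users: Variant A 2/8 = 25.0%, the redesign 96/239 = 40.2% → the redesign
New users: Variant A 166/236 = 70.3%, the redesign 11/14 = 78.6% → the redesign
Overall: Variant A 227/373 = 60.9%, the redesign 176/372 = 47.3% → Variant A
The redesign wins each user group but Variant A wins overall — the comparison reverses. The redesign's views skew toward returning users, which has a lower base rate.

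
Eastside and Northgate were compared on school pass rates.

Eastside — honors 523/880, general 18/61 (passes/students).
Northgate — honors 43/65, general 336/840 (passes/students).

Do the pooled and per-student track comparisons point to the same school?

Honors: Eastside 523/880 = 59.4%, Northgate 43/65 = 66.2% → Northgate
General: Eastside 18/61 = 29.5%, Northgate 336/840 = 40.0% → Northgate
Overall: Eastside 541/941 = 57.5%, Northgate 379/905 = 41.9% → Eastside
Northgate wins each student group but Eastside wins overall — the comparison reverses. Northgate's students skew toward general, which has a lower base rate.

No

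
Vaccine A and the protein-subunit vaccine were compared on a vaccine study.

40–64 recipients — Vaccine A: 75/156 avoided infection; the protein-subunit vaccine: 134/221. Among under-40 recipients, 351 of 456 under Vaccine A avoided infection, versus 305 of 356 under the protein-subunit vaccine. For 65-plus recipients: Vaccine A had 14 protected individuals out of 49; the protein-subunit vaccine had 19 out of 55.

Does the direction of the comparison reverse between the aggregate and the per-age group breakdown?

40–64: Vaccine A 75/156 = 48.1%, the protein-subunit vaccine 134/221 = 60.6% → the protein-subunit vaccine
Under-40: Vaccine A 351/456 = 77.0%, the protein-subunit vaccine 305/356 = 85.7% → the protein-subunit vaccine
65-plus: Vaccine A 14/49 = 28.6%, the protein-subunit vaccine 19/55 = 34.5% → the protein-subunit vaccine
Overall: Vaccine A 440/661 = 66.6%, the protein-subunit vaccine 458/632 = 72.5% → the protein-subunit vaccine
The protein-subunit vaccine wins overall and in every age group — no reversal.

No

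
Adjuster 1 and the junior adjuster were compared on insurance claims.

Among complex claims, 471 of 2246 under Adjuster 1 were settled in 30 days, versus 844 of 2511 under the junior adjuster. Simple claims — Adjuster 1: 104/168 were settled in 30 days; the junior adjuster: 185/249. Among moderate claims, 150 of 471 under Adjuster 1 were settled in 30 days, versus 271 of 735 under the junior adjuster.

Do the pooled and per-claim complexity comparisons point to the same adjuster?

Complex: Adjuster 1 471/2246 = 21.0%, the junior adjuster 844/2511 = 33.6% → the junior adjuster
Simple: Adjuster 1 104/168 = 61.9%, the junior adjuster 185/249 = 74.3% → the junior adjuster
Moderate: Adjuster 1 150/471 = 31.8%, the junior adjuster 271/735 = 36.9% → the junior adjuster
Overall: Adjuster 1 725/2885 = 25.1%, the junior adjuster 1300/3495 = 37.2% → the junior adjuster
The junior adjuster wins overall and in every claim group — no reversal.

Yes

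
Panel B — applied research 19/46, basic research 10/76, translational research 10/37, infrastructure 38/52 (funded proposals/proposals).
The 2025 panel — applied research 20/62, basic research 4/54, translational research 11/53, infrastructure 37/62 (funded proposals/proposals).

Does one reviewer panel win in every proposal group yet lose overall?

Applied research: Panel B 19/46 = 41.3%, the 2025 panel 20/62 = 32.3% → Panel B
Basic research: Panel B 10/76 = 13.2%, the 2025 panel 4/54 = 7.4% → Panel B
Translational research: Panel B 10/37 = 27.0%, the 2025 panel 11/53 = 20.8% → Panel B
Infrastructure: Panel B 38/52 = 73.1%, the 2025 panel 37/62 = 59.7% → Panel B
Overall: Panel B 77/211 = 36.5%, the 2025 panel 72/231 = 31.2% → Panel B
Panel B wins overall and in every proposal group — no reversal.

No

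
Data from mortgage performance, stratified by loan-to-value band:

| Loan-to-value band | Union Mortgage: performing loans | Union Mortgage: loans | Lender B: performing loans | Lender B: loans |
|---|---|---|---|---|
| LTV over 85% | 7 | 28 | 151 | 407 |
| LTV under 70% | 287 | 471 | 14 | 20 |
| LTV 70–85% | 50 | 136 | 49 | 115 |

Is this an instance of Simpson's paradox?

Yes

LTV over 85%: Union Mortgage 7/28 = 25.0%, Lender B 151/407 = 37.1% → Lender B
LTV under 70%: Union Mortgage 287/471 = 60.9%, Lender B 14/20 = 70.0% → Lender B
LTV 70–85%: Union Mortgage 50/136 = 36.8%, Lender B 49/115 = 42.6% → Lender B
Overall: Union Mortgage 344/635 = 54.2%, Lender B 214/542 = 39.5% → Union Mortgage
Lender B wins each loan-to-value group but Union Mortgage wins overall — the comparison reverses. Lender B's loans skew toward LTV over 85%, which has a lower base rate.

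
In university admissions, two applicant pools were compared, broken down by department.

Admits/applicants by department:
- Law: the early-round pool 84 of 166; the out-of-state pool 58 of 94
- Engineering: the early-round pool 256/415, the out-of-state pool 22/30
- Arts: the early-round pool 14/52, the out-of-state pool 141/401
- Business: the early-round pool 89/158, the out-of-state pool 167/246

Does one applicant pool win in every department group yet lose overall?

Law: the early-round pool 84/166 = 50.6%, the out-of-state pool 58/94 = 61.7% → the out-of-state pool
Engineering: the early-round pool 256/415 = 61.7%, the out-of-state pool 22/30 = 73.3% → the out-of-state pool
Arts: the early-round pool 14/52 = 26.9%, the out-of-state pool 141/401 = 35.2% → the out-of-state pool
Business: the early-round pool 89/158 = 56.3%, the out-of-state pool 167/246 = 67.9% → the out-of-state pool
Overall: the early-round pool 443/791 = 56.0%, the out-of-state pool 388/771 = 50.3% → the early-round pool
The out-of-state pool wins each department group but the early-round pool wins overall — the comparison reverses. The out-of-state pool's applicants skew toward Arts, which has a lower base rate.

Yes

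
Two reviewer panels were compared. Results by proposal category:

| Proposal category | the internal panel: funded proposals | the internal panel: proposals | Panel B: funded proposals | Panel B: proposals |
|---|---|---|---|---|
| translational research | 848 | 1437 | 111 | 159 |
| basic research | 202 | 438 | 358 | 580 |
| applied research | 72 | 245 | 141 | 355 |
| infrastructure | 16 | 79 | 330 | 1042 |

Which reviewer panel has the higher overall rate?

Translational research: the internal panel 848/1437 = 59.0%, Panel B 111/159 = 69.8% → Panel B
Basic research: the internal panel 202/438 = 46.1%, Panel B 358/580 = 61.7% → Panel B
Applied research: the internal panel 72/245 = 29.4%, Panel B 141/355 = 39.7% → Panel B
Infrastructure: the internal panel 16/79 = 20.3%, Panel B 330/1042 = 31.7% → Panel B
Overall: the internal panel 1138/2199 = 51.8%, Panel B 940/2136 = 44.0% → the internal panel
(Panel B wins every proposal group but the internal panel wins overall — Panel B's proposals skew toward the low-rate infrastructure group.)

the internal panel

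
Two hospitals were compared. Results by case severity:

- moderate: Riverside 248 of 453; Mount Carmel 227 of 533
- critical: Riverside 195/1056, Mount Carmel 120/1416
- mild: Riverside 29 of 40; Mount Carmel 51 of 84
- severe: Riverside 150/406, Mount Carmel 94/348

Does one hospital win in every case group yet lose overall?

Moderate: Riverside 248/453 = 54.7%, Mount Carmel 227/533 = 42.6% → Riverside
Critical: Riverside 195/1056 = 18.5%, Mount Carmel 120/1416 = 8.5% → Riverside
Mild: Riverside 29/40 = 72.5%, Mount Carmel 51/84 = 60.7% → Riverside
Severe: Riverside 150/406 = 36.9%, Mount Carmel 94/348 = 27.0% → Riverside
Overall: Riverside 622/1955 = 31.8%, Mount Carmel 492/2381 = 20.7% → Riverside
Riverside wins overall and in every case group — no reversal.

No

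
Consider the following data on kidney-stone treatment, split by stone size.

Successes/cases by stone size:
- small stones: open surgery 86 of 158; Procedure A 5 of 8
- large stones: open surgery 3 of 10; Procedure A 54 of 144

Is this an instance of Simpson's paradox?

Yes

Small stones: open surgery 86/158 = 54.4%, Procedure A 5/8 = 62.5% → Procedure A
Large stones: open surgery 3/10 = 30.0%, Procedure A 54/144 = 37.5% → Procedure A
Overall: open surgery 89/168 = 53.0%, Procedure A 59/152 = 38.8% → open surgery
Procedure A wins each stone group but open surgery wins overall — the comparison reverses. Procedure A's cases skew toward large stones, which has a lower base rate.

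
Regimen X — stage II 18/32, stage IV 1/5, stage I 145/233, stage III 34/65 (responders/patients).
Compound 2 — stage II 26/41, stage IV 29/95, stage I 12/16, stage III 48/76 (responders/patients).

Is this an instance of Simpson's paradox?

Stage II: Regimen X 18/32 = 56.2%, Compound 2 26/41 = 63.4% → Compound 2
Stage IV: Regimen X 1/5 = 20.0%, Compound 2 29/95 = 30.5% → Compound 2
Stage I: Regimen X 145/233 = 62.2%, Compound 2 12/16 = 75.0% → Compound 2
Stage III: Regimen X 34/65 = 52.3%, Compound 2 48/76 = 63.2% → Compound 2
Overall: Regimen X 198/335 = 59.1%, Compound 2 115/228 = 50.4% → Regimen X
Compound 2 wins each disease group but Regimen X wins overall — the comparison reverses. Compound 2's patients skew toward stage IV, which has a lower base rate.

Yes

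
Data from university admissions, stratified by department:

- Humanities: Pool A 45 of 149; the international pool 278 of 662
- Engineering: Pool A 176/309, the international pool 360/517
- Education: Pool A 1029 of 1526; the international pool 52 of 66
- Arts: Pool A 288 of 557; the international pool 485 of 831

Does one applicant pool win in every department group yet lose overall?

Yes

Humanities: Pool A 45/149 = 30.2%, the international pool 278/662 = 42.0% → the international pool
Engineering: Pool A 176/309 = 57.0%, the international pool 360/517 = 69.6% → the international pool
Education: Pool A 1029/1526 = 67.4%, the international pool 52/66 = 78.8% → the international pool
Arts: Pool A 288/557 = 51.7%, the international pool 485/831 = 58.4% → the international pool
Overall: Pool A 1538/2541 = 60.5%, the international pool 1175/2076 = 56.6% → Pool A
The international pool wins each department group but Pool A wins overall — the comparison reverses. The international pool's applicants skew toward Humanities, which has a lower base rate.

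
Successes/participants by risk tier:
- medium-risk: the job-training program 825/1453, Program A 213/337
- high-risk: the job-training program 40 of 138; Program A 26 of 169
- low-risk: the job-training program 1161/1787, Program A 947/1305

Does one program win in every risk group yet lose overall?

No

Medium-risk: the job-training program 825/1453 = 56.8%, Program A 213/337 = 63.2% → Program A
High-risk: the job-training program 40/138 = 29.0%, Program A 26/169 = 15.4% → the job-training program
Low-risk: the job-training program 1161/1787 = 65.0%, Program A 947/1305 = 72.6% → Program A
Overall: the job-training program 2026/3378 = 60.0%, Program A 1186/1811 = 65.5% → Program A
Neither sweeps: the job-training program wins 1 of 3 groups, Program A wins 2. Program A wins overall but not every group — no Simpson reversal.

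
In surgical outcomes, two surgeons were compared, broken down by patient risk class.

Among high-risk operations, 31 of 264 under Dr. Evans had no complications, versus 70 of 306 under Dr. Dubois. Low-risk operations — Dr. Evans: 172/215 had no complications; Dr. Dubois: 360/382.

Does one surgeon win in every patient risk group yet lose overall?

No

High-risk: Dr. Evans 31/264 = 11.7%, Dr. Dubois 70/306 = 22.9% → Dr. Dubois
Low-risk: Dr. Evans 172/215 = 80.0%, Dr. Dubois 360/382 = 94.2% → Dr. Dubois
Overall: Dr. Evans 203/479 = 42.4%, Dr. Dubois 430/688 = 62.5% → Dr. Dubois
Dr. Dubois wins overall and in every patient risk group — no reversal.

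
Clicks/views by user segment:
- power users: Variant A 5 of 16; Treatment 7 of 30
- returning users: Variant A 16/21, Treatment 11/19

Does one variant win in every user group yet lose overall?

Power users: Variant A 5/16 = 31.2%, Treatment 7/30 = 23.3% → Variant A
Returning users: Variant A 16/21 = 76.2%, Treatment 11/19 = 57.9% → Variant A
Overall: Variant A 21/37 = 56.8%, Treatment 18/49 = 36.7% → Variant A
Variant A wins overall and in every user group — no reversal.

No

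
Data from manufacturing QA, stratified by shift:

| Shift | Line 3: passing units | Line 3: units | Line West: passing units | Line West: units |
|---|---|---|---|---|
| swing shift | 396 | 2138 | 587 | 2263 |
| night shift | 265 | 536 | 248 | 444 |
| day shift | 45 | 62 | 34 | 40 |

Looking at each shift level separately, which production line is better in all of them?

Swing shift: Line 3 396/2138 = 18.5%, Line West 587/2263 = 25.9% → Line West
Night shift: Line 3 265/536 = 49.4%, Line West 248/444 = 55.9% → Line West
Day shift: Line 3 45/62 = 72.6%, Line West 34/40 = 85.0% → Line West
Line West has the higher rate in all 3 groups.

Line West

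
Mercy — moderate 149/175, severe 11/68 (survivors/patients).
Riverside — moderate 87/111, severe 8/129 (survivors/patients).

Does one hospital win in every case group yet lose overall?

No

Moderate: Mercy 149/175 = 85.1%, Riverside 87/111 = 78.4% → Mercy
Severe: Mercy 11/68 = 16.2%, Riverside 8/129 = 6.2% → Mercy
Overall: Mercy 160/243 = 65.8%, Riverside 95/240 = 39.6% → Mercy
Mercy wins overall and in every case group — no reversal.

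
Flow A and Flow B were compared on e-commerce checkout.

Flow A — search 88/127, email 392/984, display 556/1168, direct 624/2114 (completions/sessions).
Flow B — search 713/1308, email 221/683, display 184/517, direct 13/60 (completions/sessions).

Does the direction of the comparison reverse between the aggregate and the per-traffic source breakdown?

Yes

Search: Flow A 88/127 = 69.3%, Flow B 713/1308 = 54.5% → Flow A
Email: Flow A 392/984 = 39.8%, Flow B 221/683 = 32.4% → Flow A
Display: Flow A 556/1168 = 47.6%, Flow B 184/517 = 35.6% → Flow A
Direct: Flow A 624/2114 = 29.5%, Flow B 13/60 = 21.7% → Flow A
Overall: Flow A 1660/4393 = 37.8%, Flow B 1131/2568 = 44.0% → Flow B
Flow A wins each traffic group but Flow B wins overall — the comparison reverses. Flow A's sessions skew toward direct, which has a lower base rate.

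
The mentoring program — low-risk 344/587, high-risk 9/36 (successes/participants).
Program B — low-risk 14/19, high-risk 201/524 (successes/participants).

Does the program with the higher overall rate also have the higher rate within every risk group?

Low-risk: the mentoring program 344/587 = 58.6%, Program B 14/19 = 73.7% → Program B
High-risk: the mentoring program 9/36 = 25.0%, Program B 201/524 = 38.4% → Program B
Overall: the mentoring program 353/623 = 56.7%, Program B 215/543 = 39.6% → the mentoring program
Program B wins each risk group but the mentoring program wins overall — the comparison reverses. Program B's participants skew toward high-risk, which has a lower base rate.

No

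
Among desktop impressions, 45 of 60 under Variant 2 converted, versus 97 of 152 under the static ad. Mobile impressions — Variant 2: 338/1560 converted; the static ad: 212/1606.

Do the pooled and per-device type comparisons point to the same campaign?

Desktop: Variant 2 45/60 = 75.0%, the static ad 97/152 = 63.8% → Variant 2
Mobile: Variant 2 338/1560 = 21.7%, the static ad 212/1606 = 13.2% → Variant 2
Overall: Variant 2 383/1620 = 23.6%, the static ad 309/1758 = 17.6% → Variant 2
Variant 2 wins overall and in every device group — no reversal.

Yes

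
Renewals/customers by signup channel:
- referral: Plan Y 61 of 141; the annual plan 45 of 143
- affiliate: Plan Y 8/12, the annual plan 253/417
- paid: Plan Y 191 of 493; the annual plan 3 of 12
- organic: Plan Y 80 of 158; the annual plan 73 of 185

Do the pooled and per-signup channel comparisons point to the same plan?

No

Referral: Plan Y 61/141 = 43.3%, the annual plan 45/143 = 31.5% → Plan Y
Affiliate: Plan Y 8/12 = 66.7%, the annual plan 253/417 = 60.7% → Plan Y
Paid: Plan Y 191/493 = 38.7%, the annual plan 3/12 = 25.0% → Plan Y
Organic: Plan Y 80/158 = 50.6%, the annual plan 73/185 = 39.5% → Plan Y
Overall: Plan Y 340/804 = 42.3%, the annual plan 374/757 = 49.4% → the annual plan
Plan Y wins each signup group but the annual plan wins overall — the comparison reverses. Plan Y's customers skew toward paid, which has a lower base rate.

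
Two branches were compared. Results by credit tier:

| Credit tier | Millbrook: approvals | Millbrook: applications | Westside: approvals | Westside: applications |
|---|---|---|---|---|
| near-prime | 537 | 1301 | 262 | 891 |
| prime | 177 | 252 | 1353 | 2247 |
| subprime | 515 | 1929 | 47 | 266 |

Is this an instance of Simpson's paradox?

Yes

Near-prime: Millbrook 537/1301 = 41.3%, Westside 262/891 = 29.4% → Millbrook
Prime: Millbrook 177/252 = 70.2%, Westside 1353/2247 = 60.2% → Millbrook
Subprime: Millbrook 515/1929 = 26.7%, Westside 47/266 = 17.7% → Millbrook
Overall: Millbrook 1229/3482 = 35.3%, Westside 1662/3404 = 48.8% → Westside
Millbrook wins each credit group but Westside wins overall — the comparison reverses. Millbrook's applications skew toward subprime, which has a lower base rate.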